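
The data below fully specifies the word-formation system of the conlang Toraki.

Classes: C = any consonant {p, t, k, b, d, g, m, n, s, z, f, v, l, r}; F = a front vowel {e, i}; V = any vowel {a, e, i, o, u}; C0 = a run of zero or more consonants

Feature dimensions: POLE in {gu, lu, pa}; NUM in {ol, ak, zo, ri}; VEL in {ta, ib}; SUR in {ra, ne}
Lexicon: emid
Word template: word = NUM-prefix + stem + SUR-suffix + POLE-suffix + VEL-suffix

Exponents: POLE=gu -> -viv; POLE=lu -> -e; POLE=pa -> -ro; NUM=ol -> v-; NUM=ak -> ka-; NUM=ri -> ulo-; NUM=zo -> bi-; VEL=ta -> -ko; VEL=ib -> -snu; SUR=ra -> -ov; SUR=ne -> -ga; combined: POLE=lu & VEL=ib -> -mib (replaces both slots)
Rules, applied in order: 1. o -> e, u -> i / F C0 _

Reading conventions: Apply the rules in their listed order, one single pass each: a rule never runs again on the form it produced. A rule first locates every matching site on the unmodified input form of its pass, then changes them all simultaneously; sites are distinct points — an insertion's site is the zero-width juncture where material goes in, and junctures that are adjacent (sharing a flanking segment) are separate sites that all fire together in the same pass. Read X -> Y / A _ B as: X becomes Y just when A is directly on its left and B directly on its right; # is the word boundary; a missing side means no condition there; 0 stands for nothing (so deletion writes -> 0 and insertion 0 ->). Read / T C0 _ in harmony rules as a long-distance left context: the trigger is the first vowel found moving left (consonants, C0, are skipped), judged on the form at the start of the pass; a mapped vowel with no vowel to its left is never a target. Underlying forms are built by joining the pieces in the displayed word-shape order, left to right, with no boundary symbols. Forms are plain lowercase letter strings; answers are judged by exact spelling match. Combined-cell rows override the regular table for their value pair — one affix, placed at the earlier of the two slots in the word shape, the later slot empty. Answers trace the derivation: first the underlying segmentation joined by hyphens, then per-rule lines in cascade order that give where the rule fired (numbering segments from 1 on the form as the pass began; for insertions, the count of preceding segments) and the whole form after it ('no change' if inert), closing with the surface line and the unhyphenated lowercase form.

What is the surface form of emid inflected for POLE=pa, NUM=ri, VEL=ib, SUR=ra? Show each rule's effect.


underlying: ulo-emid-ov-ro-snu
1. o -> e, u -> i / F C0 _: fires at position(s) 8: uloemidevrosnu
surface: uloemidevrosnu


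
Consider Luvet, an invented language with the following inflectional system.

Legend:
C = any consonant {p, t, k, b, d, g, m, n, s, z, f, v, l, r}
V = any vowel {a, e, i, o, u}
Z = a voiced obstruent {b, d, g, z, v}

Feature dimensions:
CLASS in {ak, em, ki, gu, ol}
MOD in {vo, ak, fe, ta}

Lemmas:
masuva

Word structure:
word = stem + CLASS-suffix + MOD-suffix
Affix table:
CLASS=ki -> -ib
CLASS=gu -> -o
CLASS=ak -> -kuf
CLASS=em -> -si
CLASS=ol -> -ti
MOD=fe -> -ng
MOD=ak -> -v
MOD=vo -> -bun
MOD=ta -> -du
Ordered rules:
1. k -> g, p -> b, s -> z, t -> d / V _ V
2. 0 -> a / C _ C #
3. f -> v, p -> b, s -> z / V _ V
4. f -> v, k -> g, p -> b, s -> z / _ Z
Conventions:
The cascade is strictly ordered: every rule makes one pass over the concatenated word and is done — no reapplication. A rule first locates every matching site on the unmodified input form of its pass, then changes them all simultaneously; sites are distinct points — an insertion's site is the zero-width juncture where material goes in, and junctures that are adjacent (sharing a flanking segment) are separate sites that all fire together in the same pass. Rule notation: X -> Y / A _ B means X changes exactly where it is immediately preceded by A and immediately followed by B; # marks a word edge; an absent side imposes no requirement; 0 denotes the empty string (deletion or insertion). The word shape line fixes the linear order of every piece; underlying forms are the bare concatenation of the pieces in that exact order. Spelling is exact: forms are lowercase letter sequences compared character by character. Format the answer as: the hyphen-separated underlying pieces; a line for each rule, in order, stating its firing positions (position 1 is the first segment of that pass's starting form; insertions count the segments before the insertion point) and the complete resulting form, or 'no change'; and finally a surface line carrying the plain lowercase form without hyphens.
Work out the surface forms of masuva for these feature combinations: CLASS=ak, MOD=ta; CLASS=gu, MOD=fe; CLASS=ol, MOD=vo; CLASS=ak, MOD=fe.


cell CLASS=ak, MOD=ta:
underlying: masuva-kuf-du
1. k -> g, p -> b, s -> z, t -> d / V _ V: fires at position(s) 3, 7: mazuvagufdu
2. 0 -> a / C _ C #: no change
3. f -> v, p -> b, s -> z / V _ V: no change
4. f -> v, k -> g, p -> b, s -> z / _ Z: fires at position(s) 9: mazuvaguvdu
surface: mazuvaguvdu

cell CLASS=gu, MOD=fe:
underlying: masuva-o-ng
1. k -> g, p -> b, s -> z, t -> d / V _ V: fires at position(s) 3: mazuvaong
2. 0 -> a / C _ C #: inserts after position(s) 8: mazuvaonag
3. f -> v, p -> b, s -> z / V _ V: no change
4. f -> v, k -> g, p -> b, s -> z / _ Z: no change
surface: mazuvaonag

cell CLASS=ol, MOD=vo:
underlying: masuva-ti-bun
1. k -> g, p -> b, s -> z, t -> d / V _ V: fires at position(s) 3, 7: mazuvadibun
2. 0 -> a / C _ C #: no change
3. f -> v, p -> b, s -> z / V _ V: no change
4. f -> v, k -> g, p -> b, s -> z / _ Z: no change
surface: mazuvadibun

cell CLASS=ak, MOD=fe:
underlying: masuva-kuf-ng
1. k -> g, p -> b, s -> z, t -> d / V _ V: fires at position(s) 3, 7: mazuvagufng
2. 0 -> a / C _ C #: inserts after position(s) 10: mazuvagufnag
3. f -> v, p -> b, s -> z / V _ V: no change
4. f -> v, k -> g, p -> b, s -> z / _ Z: no change
surface: mazuvagufnag


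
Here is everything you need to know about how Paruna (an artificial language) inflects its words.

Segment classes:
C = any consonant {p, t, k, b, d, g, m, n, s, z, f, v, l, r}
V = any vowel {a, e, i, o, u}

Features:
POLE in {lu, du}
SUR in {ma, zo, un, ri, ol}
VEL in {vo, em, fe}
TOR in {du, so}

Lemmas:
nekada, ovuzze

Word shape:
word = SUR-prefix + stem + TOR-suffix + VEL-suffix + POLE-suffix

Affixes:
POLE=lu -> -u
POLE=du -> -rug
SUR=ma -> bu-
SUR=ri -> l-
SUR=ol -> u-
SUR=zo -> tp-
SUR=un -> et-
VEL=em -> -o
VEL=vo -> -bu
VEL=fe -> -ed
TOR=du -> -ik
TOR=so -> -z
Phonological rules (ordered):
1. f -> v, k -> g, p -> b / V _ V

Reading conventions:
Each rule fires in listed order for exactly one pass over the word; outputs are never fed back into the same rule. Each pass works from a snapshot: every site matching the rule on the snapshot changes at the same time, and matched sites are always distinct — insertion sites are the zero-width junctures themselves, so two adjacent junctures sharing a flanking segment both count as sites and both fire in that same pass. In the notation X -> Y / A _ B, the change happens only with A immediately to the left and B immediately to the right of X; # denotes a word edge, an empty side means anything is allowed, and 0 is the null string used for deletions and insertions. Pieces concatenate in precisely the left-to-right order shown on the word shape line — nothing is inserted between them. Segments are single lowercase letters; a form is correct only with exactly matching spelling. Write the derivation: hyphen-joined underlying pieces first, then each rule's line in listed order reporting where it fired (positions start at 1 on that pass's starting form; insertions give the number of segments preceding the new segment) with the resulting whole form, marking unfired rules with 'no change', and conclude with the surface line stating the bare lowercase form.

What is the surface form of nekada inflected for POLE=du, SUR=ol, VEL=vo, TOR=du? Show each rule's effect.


underlying: u-nekada-ik-bu-rug
1. f -> v, k -> g, p -> b / V _ V: fires at position(s) 4: unegadaikburug
surface: unegadaikburug


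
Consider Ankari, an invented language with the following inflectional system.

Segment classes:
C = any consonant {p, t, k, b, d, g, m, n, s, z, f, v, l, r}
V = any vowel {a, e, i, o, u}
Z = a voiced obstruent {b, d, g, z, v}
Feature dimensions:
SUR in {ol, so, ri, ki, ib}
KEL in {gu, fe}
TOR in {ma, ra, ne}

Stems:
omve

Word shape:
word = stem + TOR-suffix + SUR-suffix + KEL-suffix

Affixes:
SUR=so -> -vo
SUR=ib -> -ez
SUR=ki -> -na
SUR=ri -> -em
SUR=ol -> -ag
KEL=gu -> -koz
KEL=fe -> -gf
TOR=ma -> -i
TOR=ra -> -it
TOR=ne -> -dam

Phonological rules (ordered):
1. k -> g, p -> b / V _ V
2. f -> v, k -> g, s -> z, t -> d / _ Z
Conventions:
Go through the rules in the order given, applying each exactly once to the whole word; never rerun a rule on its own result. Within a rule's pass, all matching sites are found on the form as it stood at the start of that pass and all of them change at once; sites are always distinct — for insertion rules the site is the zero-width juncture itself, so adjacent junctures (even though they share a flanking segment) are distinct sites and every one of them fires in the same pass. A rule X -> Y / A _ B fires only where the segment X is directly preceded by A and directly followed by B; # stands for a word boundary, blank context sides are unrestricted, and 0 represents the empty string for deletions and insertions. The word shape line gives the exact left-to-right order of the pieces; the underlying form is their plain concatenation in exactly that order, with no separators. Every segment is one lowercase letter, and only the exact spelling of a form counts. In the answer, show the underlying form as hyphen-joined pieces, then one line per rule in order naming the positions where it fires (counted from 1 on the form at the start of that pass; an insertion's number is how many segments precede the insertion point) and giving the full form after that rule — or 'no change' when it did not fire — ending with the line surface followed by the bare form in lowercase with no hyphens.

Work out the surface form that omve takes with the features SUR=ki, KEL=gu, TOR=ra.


underlying: omve-it-na-koz
1. k -> g, p -> b / V _ V: fires at position(s) 9: omveitnagoz
2. f -> v, k -> g, s -> z, t -> d / _ Z: no change
surface: omveitnagoz


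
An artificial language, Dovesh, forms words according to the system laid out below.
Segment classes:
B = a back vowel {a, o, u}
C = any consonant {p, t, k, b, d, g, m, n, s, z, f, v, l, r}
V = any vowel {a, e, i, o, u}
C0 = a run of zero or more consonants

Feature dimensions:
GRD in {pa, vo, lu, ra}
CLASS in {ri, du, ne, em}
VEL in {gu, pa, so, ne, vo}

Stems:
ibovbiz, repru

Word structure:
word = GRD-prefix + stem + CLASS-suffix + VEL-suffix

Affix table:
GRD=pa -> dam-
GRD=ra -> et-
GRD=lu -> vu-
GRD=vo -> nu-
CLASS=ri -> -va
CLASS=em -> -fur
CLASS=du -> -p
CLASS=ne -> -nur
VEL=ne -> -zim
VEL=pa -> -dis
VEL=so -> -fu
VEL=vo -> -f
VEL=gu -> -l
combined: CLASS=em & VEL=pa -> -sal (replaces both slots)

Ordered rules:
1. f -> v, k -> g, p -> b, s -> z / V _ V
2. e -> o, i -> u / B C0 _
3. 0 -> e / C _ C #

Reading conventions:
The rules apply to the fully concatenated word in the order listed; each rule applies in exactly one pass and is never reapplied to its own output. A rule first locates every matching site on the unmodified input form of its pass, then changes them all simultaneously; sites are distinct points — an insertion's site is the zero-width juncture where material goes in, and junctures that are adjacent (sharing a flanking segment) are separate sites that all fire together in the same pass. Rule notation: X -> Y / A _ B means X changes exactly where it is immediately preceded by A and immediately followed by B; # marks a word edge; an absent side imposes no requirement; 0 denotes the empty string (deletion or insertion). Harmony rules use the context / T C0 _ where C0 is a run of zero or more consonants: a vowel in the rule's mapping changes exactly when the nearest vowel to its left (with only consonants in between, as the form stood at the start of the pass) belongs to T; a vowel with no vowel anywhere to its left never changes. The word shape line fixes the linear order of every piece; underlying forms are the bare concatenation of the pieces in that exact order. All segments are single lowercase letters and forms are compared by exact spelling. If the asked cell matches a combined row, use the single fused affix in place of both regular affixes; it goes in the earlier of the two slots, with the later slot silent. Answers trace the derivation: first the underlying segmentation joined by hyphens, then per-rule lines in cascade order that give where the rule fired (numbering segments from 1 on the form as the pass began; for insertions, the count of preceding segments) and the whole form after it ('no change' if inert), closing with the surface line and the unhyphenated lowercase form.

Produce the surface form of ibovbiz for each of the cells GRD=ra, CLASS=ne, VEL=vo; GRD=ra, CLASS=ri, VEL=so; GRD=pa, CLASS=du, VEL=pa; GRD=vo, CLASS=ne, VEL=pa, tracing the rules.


cell GRD=ra, CLASS=ne, VEL=vo:
underlying: et-ibovbiz-nur-f
1. f -> v, k -> g, p -> b, s -> z / V _ V: no change
2. e -> o, i -> u / B C0 _: fires at position(s) 8: etibovbuznurf
3. 0 -> e / C _ C #: inserts after position(s) 12: etibovbuznuref
surface: etibovbuznuref

cell GRD=ra, CLASS=ri, VEL=so:
underlying: et-ibovbiz-va-fu
1. f -> v, k -> g, p -> b, s -> z / V _ V: fires at position(s) 12: etibovbizvavu
2. e -> o, i -> u / B C0 _: fires at position(s) 8: etibovbuzvavu
3. 0 -> e / C _ C #: no change
surface: etibovbuzvavu

cell GRD=pa, CLASS=du, VEL=pa:
underlying: dam-ibovbiz-p-dis
1. f -> v, k -> g, p -> b, s -> z / V _ V: no change
2. e -> o, i -> u / B C0 _: fires at position(s) 4, 9: damubovbuzpdis
3. 0 -> e / C _ C #: no change
surface: damubovbuzpdis

cell GRD=vo, CLASS=ne, VEL=pa:
underlying: nu-ibovbiz-nur-dis
1. f -> v, k -> g, p -> b, s -> z / V _ V: no change
2. e -> o, i -> u / B C0 _: fires at position(s) 3, 8, 14: nuubovbuznurdus
3. 0 -> e / C _ C #: no change
surface: nuubovbuznurdus


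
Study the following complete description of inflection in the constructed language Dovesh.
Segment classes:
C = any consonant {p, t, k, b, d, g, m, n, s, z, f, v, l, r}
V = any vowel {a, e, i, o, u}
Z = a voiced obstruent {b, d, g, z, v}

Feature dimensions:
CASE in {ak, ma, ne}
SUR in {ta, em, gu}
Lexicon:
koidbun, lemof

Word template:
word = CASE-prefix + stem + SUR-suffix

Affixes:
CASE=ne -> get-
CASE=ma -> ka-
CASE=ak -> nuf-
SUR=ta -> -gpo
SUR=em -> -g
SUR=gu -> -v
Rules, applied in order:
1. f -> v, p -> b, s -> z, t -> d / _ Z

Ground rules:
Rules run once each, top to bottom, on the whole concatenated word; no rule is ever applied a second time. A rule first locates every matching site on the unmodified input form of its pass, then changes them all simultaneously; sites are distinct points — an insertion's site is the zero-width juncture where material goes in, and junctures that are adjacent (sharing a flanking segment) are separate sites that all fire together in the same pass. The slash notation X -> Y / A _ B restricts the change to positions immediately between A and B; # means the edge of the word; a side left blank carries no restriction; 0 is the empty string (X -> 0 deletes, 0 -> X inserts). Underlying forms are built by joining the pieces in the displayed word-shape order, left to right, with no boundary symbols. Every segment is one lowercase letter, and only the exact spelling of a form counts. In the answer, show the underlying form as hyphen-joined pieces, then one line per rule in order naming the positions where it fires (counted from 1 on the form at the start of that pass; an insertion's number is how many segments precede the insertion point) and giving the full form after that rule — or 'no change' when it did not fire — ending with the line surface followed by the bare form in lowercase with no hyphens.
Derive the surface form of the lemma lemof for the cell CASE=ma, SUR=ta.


underlying: ka-lemof-gpo
1. f -> v, p -> b, s -> z, t -> d / _ Z: fires at position(s) 7: kalemovgpo
surface: kalemovgpo


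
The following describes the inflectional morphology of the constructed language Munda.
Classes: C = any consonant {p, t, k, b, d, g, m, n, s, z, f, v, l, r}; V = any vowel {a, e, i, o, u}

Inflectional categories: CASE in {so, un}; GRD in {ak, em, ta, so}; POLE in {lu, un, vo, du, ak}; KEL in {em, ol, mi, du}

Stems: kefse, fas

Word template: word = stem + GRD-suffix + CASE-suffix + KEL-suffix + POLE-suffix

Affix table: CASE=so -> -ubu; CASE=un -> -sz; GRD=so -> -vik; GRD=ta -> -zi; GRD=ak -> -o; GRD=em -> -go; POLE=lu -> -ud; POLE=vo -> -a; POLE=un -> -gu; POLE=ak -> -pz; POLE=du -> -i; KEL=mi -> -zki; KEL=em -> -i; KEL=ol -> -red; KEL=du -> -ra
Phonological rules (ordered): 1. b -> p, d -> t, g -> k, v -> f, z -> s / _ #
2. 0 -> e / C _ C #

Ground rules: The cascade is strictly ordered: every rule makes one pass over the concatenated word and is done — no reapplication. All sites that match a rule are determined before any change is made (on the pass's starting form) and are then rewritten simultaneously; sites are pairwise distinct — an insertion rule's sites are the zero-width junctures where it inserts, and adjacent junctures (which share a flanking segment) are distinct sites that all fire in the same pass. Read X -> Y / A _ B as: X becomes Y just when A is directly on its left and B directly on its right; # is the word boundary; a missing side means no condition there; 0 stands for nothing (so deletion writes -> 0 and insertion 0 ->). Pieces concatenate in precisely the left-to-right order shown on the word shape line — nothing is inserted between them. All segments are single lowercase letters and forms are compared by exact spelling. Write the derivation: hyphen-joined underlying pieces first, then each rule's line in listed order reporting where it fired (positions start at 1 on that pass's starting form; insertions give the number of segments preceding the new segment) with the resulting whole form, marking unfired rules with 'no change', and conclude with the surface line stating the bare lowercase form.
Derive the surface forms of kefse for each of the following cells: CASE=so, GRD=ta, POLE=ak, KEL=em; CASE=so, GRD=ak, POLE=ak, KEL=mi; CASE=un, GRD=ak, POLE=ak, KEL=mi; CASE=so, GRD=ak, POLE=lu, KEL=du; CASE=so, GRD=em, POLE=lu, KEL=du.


cell CASE=so, GRD=ta, POLE=ak, KEL=em:
underlying: kefse-zi-ubu-i-pz
1. b -> p, d -> t, g -> k, v -> f, z -> s / _ #: fires at position(s) 13: kefseziubuips
2. 0 -> e / C _ C #: inserts after position(s) 12: kefseziubuipes
surface: kefseziubuipes

cell CASE=so, GRD=ak, POLE=ak, KEL=mi:
underlying: kefse-o-ubu-zki-pz
1. b -> p, d -> t, g -> k, v -> f, z -> s / _ #: fires at position(s) 14: kefseoubuzkips
2. 0 -> e / C _ C #: inserts after position(s) 13: kefseoubuzkipes
surface: kefseoubuzkipes

cell CASE=un, GRD=ak, POLE=ak, KEL=mi:
underlying: kefse-o-sz-zki-pz
1. b -> p, d -> t, g -> k, v -> f, z -> s / _ #: fires at position(s) 13: kefseoszzkips
2. 0 -> e / C _ C #: inserts after position(s) 12: kefseoszzkipes
surface: kefseoszzkipes

cell CASE=so, GRD=ak, POLE=lu, KEL=du:
underlying: kefse-o-ubu-ra-ud
1. b -> p, d -> t, g -> k, v -> f, z -> s / _ #: fires at position(s) 13: kefseouburaut
2. 0 -> e / C _ C #: no change
surface: kefseouburaut

cell CASE=so, GRD=em, POLE=lu, KEL=du:
underlying: kefse-go-ubu-ra-ud
1. b -> p, d -> t, g -> k, v -> f, z -> s / _ #: fires at position(s) 14: kefsegouburaut
2. 0 -> e / C _ C #: no change
surface: kefsegouburaut


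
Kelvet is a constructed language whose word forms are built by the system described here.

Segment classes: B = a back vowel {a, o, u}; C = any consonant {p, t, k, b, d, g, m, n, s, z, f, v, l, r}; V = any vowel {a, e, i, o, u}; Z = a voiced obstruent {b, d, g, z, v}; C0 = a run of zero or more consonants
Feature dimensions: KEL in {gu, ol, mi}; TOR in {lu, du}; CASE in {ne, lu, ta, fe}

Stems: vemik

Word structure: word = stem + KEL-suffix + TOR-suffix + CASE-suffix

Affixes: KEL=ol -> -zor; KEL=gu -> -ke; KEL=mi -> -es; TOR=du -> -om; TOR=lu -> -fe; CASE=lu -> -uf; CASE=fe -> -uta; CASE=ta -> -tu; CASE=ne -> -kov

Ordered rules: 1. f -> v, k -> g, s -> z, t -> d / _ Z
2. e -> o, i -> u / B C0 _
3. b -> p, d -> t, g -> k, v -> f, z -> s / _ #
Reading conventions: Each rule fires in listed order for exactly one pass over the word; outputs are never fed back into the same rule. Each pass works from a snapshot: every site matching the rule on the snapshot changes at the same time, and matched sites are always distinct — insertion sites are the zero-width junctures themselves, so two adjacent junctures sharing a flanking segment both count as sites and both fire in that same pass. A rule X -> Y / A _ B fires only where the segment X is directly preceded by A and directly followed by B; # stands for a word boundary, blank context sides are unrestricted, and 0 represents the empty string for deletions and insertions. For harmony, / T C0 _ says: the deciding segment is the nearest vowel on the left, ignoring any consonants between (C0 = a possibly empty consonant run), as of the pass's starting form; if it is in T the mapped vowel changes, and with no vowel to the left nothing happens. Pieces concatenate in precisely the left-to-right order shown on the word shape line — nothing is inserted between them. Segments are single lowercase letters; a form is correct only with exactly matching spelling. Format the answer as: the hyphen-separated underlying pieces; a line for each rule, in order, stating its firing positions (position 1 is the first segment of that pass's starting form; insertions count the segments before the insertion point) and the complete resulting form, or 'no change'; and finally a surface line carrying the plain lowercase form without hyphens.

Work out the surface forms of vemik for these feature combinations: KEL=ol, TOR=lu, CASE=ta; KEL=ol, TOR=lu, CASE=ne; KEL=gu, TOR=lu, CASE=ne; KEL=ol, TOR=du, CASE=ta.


cell KEL=ol, TOR=lu, CASE=ta:
underlying: vemik-zor-fe-tu
1. f -> v, k -> g, s -> z, t -> d / _ Z: fires at position(s) 5: vemigzorfetu
2. e -> o, i -> u / B C0 _: fires at position(s) 10: vemigzorfotu
3. b -> p, d -> t, g -> k, v -> f, z -> s / _ #: no change
surface: vemigzorfotu

cell KEL=ol, TOR=lu, CASE=ne:
underlying: vemik-zor-fe-kov
1. f -> v, k -> g, s -> z, t -> d / _ Z: fires at position(s) 5: vemigzorfekov
2. e -> o, i -> u / B C0 _: fires at position(s) 10: vemigzorfokov
3. b -> p, d -> t, g -> k, v -> f, z -> s / _ #: fires at position(s) 13: vemigzorfokof
surface: vemigzorfokof

cell KEL=gu, TOR=lu, CASE=ne:
underlying: vemik-ke-fe-kov
1. f -> v, k -> g, s -> z, t -> d / _ Z: no change
2. e -> o, i -> u / B C0 _: no change
3. b -> p, d -> t, g -> k, v -> f, z -> s / _ #: fires at position(s) 12: vemikkefekof
surface: vemikkefekof

cell KEL=ol, TOR=du, CASE=ta:
underlying: vemik-zor-om-tu
1. f -> v, k -> g, s -> z, t -> d / _ Z: fires at position(s) 5: vemigzoromtu
2. e -> o, i -> u / B C0 _: no change
3. b -> p, d -> t, g -> k, v -> f, z -> s / _ #: no change
surface: vemigzoromtu


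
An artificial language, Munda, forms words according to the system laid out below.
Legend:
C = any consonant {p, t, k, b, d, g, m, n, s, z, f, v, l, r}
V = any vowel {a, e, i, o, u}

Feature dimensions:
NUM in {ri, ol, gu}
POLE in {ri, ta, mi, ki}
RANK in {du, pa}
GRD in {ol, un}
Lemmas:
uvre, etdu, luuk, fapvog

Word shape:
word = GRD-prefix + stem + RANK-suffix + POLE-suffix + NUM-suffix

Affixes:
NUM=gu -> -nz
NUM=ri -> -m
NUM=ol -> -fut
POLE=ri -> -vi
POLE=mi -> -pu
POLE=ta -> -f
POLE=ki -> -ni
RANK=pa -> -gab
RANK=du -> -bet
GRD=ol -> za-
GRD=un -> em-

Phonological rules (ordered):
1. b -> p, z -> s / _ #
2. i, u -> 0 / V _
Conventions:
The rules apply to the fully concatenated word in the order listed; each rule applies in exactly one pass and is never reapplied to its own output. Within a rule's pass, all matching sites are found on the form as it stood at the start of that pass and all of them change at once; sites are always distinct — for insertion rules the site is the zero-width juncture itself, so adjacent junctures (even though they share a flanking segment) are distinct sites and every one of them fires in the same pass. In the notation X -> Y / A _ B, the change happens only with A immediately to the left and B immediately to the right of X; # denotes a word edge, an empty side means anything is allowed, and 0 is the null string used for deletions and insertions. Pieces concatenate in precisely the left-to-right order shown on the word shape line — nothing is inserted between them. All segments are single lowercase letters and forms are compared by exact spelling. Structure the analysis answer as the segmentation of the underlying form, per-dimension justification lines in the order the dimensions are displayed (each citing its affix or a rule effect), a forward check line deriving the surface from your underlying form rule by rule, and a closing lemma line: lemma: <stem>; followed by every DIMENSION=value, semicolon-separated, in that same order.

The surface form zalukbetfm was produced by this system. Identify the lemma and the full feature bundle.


underlying: za-luuk-bet-f-m
NUM=ri - signalled by the affix -m
POLE=ta - signalled by the affix -f
RANK=du - signalled by the affix -bet
GRD=ol - signalled by the affix za-
check: zaluukbetfm -> zaluukbetfm -> zalukbetfm
lemma: luuk; NUM=ri; POLE=ta; RANK=du; GRD=ol


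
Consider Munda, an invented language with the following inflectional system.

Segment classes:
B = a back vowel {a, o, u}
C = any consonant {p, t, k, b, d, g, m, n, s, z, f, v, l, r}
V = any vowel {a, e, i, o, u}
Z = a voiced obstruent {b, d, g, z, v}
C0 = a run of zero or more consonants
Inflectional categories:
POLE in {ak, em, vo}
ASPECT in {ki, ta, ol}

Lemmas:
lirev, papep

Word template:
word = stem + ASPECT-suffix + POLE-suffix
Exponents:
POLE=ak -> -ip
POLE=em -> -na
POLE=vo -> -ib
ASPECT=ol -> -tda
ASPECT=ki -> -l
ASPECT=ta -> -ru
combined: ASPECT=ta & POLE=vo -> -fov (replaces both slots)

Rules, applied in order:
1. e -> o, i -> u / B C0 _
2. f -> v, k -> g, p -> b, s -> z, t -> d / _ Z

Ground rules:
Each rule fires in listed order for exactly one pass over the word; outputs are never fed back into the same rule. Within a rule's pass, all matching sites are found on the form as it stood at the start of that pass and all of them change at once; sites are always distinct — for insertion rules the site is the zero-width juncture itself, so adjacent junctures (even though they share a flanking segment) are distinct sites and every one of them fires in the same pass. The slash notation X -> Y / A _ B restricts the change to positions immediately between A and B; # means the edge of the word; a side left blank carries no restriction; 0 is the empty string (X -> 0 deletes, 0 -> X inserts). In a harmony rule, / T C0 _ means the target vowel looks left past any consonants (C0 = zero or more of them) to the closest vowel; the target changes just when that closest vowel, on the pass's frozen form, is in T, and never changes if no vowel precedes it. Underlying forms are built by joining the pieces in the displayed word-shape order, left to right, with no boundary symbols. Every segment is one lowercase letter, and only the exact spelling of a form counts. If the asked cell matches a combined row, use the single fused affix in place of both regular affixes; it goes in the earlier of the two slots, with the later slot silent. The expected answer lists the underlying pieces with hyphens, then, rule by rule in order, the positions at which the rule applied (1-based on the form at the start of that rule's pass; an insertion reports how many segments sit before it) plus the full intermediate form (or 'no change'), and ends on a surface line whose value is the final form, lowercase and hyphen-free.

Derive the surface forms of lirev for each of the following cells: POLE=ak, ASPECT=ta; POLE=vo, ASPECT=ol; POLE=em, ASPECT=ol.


cell POLE=ak, ASPECT=ta:
underlying: lirev-ru-ip
1. e -> o, i -> u / B C0 _: fires at position(s) 8: lirevruup
2. f -> v, k -> g, p -> b, s -> z, t -> d / _ Z: no change
surface: lirevruup

cell POLE=vo, ASPECT=ol:
underlying: lirev-tda-ib
1. e -> o, i -> u / B C0 _: fires at position(s) 9: lirevtdaub
2. f -> v, k -> g, p -> b, s -> z, t -> d / _ Z: fires at position(s) 6: lirevddaub
surface: lirevddaub

cell POLE=em, ASPECT=ol:
underlying: lirev-tda-na
1. e -> o, i -> u / B C0 _: no change
2. f -> v, k -> g, p -> b, s -> z, t -> d / _ Z: fires at position(s) 6: lirevddana
surface: lirevddana


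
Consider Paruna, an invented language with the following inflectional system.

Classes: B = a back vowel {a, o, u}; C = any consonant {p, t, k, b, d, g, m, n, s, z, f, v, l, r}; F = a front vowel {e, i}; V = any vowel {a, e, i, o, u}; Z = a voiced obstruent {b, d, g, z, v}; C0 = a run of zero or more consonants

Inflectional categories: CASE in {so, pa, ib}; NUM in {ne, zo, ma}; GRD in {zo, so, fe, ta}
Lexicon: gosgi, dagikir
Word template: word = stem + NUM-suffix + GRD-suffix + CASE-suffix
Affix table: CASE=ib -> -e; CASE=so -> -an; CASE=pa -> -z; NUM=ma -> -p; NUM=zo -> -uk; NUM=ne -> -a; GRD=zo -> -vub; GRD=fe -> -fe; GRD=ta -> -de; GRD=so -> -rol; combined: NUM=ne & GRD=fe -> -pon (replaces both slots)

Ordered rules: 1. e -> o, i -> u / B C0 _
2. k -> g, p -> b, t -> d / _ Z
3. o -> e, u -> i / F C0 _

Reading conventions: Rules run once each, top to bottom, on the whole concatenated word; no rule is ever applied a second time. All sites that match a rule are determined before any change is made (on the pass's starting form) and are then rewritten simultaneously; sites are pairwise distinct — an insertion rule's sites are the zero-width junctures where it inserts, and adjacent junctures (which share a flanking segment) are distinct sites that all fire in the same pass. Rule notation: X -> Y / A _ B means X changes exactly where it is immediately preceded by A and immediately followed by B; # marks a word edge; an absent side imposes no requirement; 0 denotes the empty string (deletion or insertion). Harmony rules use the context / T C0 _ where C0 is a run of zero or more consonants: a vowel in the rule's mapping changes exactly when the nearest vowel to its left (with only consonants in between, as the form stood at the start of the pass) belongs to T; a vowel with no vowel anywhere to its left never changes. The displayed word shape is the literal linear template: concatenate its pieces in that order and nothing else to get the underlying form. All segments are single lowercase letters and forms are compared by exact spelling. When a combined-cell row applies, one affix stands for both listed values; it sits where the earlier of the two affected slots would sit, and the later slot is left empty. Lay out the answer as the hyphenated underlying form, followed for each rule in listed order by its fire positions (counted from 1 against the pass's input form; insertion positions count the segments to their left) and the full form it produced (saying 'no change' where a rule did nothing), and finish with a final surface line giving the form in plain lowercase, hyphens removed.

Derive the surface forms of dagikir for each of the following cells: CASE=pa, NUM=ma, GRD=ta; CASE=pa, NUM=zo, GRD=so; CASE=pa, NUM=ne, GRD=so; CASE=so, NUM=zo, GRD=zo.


cell CASE=pa, NUM=ma, GRD=ta:
underlying: dagikir-p-de-z
1. e -> o, i -> u / B C0 _: fires at position(s) 4: dagukirpdez
2. k -> g, p -> b, t -> d / _ Z: fires at position(s) 8: dagukirbdez
3. o -> e, u -> i / F C0 _: no change
surface: dagukirbdez

cell CASE=pa, NUM=zo, GRD=so:
underlying: dagikir-uk-rol-z
1. e -> o, i -> u / B C0 _: fires at position(s) 4: dagukirukrolz
2. k -> g, p -> b, t -> d / _ Z: no change
3. o -> e, u -> i / F C0 _: fires at position(s) 8: dagukirikrolz
surface: dagukirikrolz

cell CASE=pa, NUM=ne, GRD=so:
underlying: dagikir-a-rol-z
1. e -> o, i -> u / B C0 _: fires at position(s) 4: dagukirarolz
2. k -> g, p -> b, t -> d / _ Z: no change
3. o -> e, u -> i / F C0 _: no change
surface: dagukirarolz

cell CASE=so, NUM=zo, GRD=zo:
underlying: dagikir-uk-vub-an
1. e -> o, i -> u / B C0 _: fires at position(s) 4: dagukirukvuban
2. k -> g, p -> b, t -> d / _ Z: fires at position(s) 9: dagukirugvuban
3. o -> e, u -> i / F C0 _: fires at position(s) 8: dagukirigvuban
surface: dagukirigvuban


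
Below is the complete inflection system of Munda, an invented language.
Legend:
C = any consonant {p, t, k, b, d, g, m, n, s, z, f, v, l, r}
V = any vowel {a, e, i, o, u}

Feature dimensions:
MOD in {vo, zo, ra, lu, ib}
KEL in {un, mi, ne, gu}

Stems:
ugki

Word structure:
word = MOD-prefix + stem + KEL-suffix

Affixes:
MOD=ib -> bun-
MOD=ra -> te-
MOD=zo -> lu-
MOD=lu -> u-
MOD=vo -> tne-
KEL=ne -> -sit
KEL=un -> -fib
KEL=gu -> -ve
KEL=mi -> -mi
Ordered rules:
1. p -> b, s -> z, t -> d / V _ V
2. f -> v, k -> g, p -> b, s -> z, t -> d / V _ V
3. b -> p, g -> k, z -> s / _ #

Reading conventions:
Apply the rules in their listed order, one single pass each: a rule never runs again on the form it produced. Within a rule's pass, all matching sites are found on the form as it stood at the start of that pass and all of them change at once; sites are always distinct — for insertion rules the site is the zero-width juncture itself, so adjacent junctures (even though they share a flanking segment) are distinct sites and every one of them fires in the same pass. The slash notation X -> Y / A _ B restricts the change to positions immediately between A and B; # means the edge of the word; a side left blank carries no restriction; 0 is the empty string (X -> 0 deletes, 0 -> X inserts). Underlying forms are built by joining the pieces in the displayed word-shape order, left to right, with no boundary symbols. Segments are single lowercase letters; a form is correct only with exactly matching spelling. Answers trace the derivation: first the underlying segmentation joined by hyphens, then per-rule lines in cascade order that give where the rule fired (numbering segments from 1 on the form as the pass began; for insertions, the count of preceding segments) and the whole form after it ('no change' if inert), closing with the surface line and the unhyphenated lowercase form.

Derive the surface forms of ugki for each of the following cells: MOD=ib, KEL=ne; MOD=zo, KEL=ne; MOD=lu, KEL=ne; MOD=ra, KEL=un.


cell MOD=ib, KEL=ne:
underlying: bun-ugki-sit
1. p -> b, s -> z, t -> d / V _ V: fires at position(s) 8: bunugkizit
2. f -> v, k -> g, p -> b, s -> z, t -> d / V _ V: no change
3. b -> p, g -> k, z -> s / _ #: no change
surface: bunugkizit

cell MOD=zo, KEL=ne:
underlying: lu-ugki-sit
1. p -> b, s -> z, t -> d / V _ V: fires at position(s) 7: luugkizit
2. f -> v, k -> g, p -> b, s -> z, t -> d / V _ V: no change
3. b -> p, g -> k, z -> s / _ #: no change
surface: luugkizit

cell MOD=lu, KEL=ne:
underlying: u-ugki-sit
1. p -> b, s -> z, t -> d / V _ V: fires at position(s) 6: uugkizit
2. f -> v, k -> g, p -> b, s -> z, t -> d / V _ V: no change
3. b -> p, g -> k, z -> s / _ #: no change
surface: uugkizit

cell MOD=ra, KEL=un:
underlying: te-ugki-fib
1. p -> b, s -> z, t -> d / V _ V: no change
2. f -> v, k -> g, p -> b, s -> z, t -> d / V _ V: fires at position(s) 7: teugkivib
3. b -> p, g -> k, z -> s / _ #: fires at position(s) 9: teugkivip
surface: teugkivip


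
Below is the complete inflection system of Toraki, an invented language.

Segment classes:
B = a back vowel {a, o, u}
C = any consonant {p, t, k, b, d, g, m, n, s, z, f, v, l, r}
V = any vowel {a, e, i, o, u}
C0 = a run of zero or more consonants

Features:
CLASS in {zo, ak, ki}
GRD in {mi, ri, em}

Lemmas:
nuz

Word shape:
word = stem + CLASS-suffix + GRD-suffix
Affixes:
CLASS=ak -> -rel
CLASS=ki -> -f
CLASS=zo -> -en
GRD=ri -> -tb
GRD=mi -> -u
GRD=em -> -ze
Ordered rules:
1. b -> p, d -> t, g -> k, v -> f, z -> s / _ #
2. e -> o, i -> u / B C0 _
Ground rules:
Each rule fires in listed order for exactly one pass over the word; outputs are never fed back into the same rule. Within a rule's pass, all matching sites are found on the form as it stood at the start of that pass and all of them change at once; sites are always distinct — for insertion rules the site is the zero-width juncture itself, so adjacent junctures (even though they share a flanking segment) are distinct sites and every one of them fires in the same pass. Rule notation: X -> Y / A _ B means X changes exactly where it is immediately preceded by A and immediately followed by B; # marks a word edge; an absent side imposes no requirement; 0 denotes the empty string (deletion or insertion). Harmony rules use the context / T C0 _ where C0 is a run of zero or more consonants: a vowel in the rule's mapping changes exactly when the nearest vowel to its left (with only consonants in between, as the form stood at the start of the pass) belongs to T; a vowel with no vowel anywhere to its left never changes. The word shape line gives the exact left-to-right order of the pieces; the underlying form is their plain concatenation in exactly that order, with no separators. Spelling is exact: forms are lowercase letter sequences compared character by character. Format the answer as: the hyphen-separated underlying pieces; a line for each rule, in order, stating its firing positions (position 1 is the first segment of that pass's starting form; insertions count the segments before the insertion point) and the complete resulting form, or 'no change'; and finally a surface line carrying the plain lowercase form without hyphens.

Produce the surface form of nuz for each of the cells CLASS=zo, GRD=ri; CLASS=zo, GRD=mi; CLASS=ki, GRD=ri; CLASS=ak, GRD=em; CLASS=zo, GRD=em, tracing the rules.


cell CLASS=zo, GRD=ri:
underlying: nuz-en-tb
1. b -> p, d -> t, g -> k, v -> f, z -> s / _ #: fires at position(s) 7: nuzentp
2. e -> o, i -> u / B C0 _: fires at position(s) 4: nuzontp
surface: nuzontp

cell CLASS=zo, GRD=mi:
underlying: nuz-en-u
1. b -> p, d -> t, g -> k, v -> f, z -> s / _ #: no change
2. e -> o, i -> u / B C0 _: fires at position(s) 4: nuzonu
surface: nuzonu

cell CLASS=ki, GRD=ri:
underlying: nuz-f-tb
1. b -> p, d -> t, g -> k, v -> f, z -> s / _ #: fires at position(s) 6: nuzftp
2. e -> o, i -> u / B C0 _: no change
surface: nuzftp

cell CLASS=ak, GRD=em:
underlying: nuz-rel-ze
1. b -> p, d -> t, g -> k, v -> f, z -> s / _ #: no change
2. e -> o, i -> u / B C0 _: fires at position(s) 5: nuzrolze
surface: nuzrolze

cell CLASS=zo, GRD=em:
underlying: nuz-en-ze
1. b -> p, d -> t, g -> k, v -> f, z -> s / _ #: no change
2. e -> o, i -> u / B C0 _: fires at position(s) 4: nuzonze
surface: nuzonze


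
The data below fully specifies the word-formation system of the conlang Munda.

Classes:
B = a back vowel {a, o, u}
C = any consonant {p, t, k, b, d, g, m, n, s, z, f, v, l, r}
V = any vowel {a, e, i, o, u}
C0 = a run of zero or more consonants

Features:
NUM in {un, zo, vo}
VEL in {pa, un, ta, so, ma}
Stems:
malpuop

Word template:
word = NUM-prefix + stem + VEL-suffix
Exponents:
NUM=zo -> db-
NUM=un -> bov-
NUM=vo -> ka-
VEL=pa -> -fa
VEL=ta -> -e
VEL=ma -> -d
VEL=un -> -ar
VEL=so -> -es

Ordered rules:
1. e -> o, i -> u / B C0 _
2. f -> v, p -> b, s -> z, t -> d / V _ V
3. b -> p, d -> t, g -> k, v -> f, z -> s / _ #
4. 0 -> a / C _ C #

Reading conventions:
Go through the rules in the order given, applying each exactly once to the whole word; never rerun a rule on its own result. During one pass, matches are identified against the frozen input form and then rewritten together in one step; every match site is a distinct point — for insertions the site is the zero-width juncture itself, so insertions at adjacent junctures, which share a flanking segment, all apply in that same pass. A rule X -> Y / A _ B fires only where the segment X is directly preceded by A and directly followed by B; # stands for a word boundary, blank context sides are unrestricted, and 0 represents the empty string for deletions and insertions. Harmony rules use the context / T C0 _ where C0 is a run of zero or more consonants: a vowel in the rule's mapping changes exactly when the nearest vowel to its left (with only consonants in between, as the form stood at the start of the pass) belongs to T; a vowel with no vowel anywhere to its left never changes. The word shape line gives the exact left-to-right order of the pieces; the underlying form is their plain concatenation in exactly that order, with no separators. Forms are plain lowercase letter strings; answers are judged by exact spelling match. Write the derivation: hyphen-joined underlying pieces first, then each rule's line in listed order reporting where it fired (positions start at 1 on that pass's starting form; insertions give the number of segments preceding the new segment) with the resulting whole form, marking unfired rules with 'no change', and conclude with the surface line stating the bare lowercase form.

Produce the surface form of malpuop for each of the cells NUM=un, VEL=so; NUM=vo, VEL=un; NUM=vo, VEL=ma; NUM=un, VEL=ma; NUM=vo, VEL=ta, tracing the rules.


cell NUM=un, VEL=so:
underlying: bov-malpuop-es
1. e -> o, i -> u / B C0 _: fires at position(s) 11: bovmalpuopos
2. f -> v, p -> b, s -> z, t -> d / V _ V: fires at position(s) 10: bovmalpuobos
3. b -> p, d -> t, g -> k, v -> f, z -> s / _ #: no change
4. 0 -> a / C _ C #: no change
surface: bovmalpuobos

cell NUM=vo, VEL=un:
underlying: ka-malpuop-ar
1. e -> o, i -> u / B C0 _: no change
2. f -> v, p -> b, s -> z, t -> d / V _ V: fires at position(s) 9: kamalpuobar
3. b -> p, d -> t, g -> k, v -> f, z -> s / _ #: no change
4. 0 -> a / C _ C #: no change
surface: kamalpuobar

cell NUM=vo, VEL=ma:
underlying: ka-malpuop-d
1. e -> o, i -> u / B C0 _: no change
2. f -> v, p -> b, s -> z, t -> d / V _ V: no change
3. b -> p, d -> t, g -> k, v -> f, z -> s / _ #: fires at position(s) 10: kamalpuopt
4. 0 -> a / C _ C #: inserts after position(s) 9: kamalpuopat
surface: kamalpuopat

cell NUM=un, VEL=ma:
underlying: bov-malpuop-d
1. e -> o, i -> u / B C0 _: no change
2. f -> v, p -> b, s -> z, t -> d / V _ V: no change
3. b -> p, d -> t, g -> k, v -> f, z -> s / _ #: fires at position(s) 11: bovmalpuopt
4. 0 -> a / C _ C #: inserts after position(s) 10: bovmalpuopat
surface: bovmalpuopat

cell NUM=vo, VEL=ta:
underlying: ka-malpuop-e
1. e -> o, i -> u / B C0 _: fires at position(s) 10: kamalpuopo
2. f -> v, p -> b, s -> z, t -> d / V _ V: fires at position(s) 9: kamalpuobo
3. b -> p, d -> t, g -> k, v -> f, z -> s / _ #: no change
4. 0 -> a / C _ C #: no change
surface: kamalpuobo
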